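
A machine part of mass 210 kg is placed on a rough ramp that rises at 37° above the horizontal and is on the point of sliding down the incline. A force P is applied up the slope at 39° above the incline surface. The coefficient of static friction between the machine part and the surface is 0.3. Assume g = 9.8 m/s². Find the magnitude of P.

P ≈ 1270 N

On the verge of sliding down the incline, friction equals μN and acts up the slope.
Perpendicular: N + P sin 39° = W cos 37° = 1644 N.
Along incline: P cos 39° + μN = W sin 37° with W sin 37° = 1239 N.
Solving the pair for P and N: P = 1267 N, N = 846.2 N (and f = μN = 253.9 N).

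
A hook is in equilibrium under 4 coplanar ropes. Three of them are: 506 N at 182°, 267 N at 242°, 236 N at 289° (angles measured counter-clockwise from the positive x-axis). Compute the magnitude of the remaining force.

Sum the known components: ΣF_x = -554.2 N, ΣF_y = -476.5 N.
For equilibrium the remaining force must supply (−ΣF_x, −ΣF_y) = (554.2, 476.5) N.
Magnitude = √((554.2)² + (476.5)²) = 730.9 N; direction = atan2(476.5, 554.2) = 40.7°.

F ≈ 731 N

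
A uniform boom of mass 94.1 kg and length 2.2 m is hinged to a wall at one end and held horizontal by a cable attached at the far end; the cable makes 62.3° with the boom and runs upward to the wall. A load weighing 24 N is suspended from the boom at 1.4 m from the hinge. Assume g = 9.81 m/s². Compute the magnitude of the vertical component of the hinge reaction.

|H_y| ≈ 470 N

Take torques about the hinge: T sin 62.3° · 2.2 = 94.1×9.81×1.1 + 24×1.4 = 1049 N·m.
So T = 1049 / (0.8854 × 2.2) = 538.56 N.
ΣF_y = 0: H_y = (94.1×9.81 + 24) − T sin 62.3° = 947.12 − 476.83 = 470.29 N.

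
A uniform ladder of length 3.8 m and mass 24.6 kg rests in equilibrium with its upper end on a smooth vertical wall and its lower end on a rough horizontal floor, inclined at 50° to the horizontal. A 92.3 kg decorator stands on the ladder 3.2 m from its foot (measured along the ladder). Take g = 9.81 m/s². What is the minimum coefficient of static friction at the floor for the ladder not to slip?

μ_min ≈ 0.646

ΣF_y = 0: N_floor = 24.6×9.81 + 92.3×9.81 = 1146.8 N.
Torques about the foot: N_wall · 3.8 sin 50° = 24.6×9.81×1.9 cos 50° + 92.3×9.81×3.2 cos 50° → N_wall = 741.06 N.
ΣF_x = 0: f_floor = N_wall = 741.06 N.
μ_min = f_floor / N_floor = 741.06 / 1146.8 = 0.6462.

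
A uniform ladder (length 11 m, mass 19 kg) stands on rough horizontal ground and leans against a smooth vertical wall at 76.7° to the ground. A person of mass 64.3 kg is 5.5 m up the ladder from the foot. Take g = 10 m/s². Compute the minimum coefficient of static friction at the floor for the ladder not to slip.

ΣF_y = 0: N_floor = 19×10 + 64.3×10 = 833 N.
Torques about the foot: N_wall · 11 sin 76.7° = 19×10×5.5 cos 76.7° + 64.3×10×5.5 cos 76.7° → N_wall = 98.456 N.
ΣF_x = 0: f_floor = N_wall = 98.456 N.
μ_min = f_floor / N_floor = 98.456 / 833 = 0.1182.

μ_min ≈ 0.118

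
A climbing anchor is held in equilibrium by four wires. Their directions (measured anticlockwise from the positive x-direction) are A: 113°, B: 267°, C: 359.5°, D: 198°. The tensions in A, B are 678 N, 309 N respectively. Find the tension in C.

T_C ≈ 1220 N

Resolve: ΣF_x = 678 cos 113° + 309 cos 267° + T_C cos 359.5° + T_D cos 198° = 0.
        ΣF_y = 678 sin 113° + 309 sin 267° + T_C sin 359.5° + T_D sin 198° = 0.
The known terms sum to (-281.1, 315.5) N, so 1.0000 T_C − 0.9511 T_D = 281.1 and -0.0087 T_C − 0.3090 T_D = -315.5.
Solving simultaneously: T_C = 1219 N, T_D = 986.6 N.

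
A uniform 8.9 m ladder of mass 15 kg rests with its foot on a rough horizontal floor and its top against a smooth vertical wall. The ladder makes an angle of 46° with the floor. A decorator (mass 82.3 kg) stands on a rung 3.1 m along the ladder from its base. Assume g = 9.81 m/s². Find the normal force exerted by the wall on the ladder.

Torques about the foot: N_wall · 8.9 sin 46° = 15×9.81×4.45 cos 46° + 82.3×9.81×3.1 cos 46° → N_wall = 342.62 N.

N_wall ≈ 343 N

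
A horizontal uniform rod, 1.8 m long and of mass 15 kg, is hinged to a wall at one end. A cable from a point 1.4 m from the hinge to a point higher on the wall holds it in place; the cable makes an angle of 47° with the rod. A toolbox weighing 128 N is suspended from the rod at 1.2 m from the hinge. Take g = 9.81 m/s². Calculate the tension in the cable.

T ≈ 279 N

Take torques about the hinge: T sin 47° · 1.4 = 15×9.81×0.9 + 128×1.2 = 286.03 N·m.
So T = 286.03 / (0.7314 × 1.4) = 279.36 N.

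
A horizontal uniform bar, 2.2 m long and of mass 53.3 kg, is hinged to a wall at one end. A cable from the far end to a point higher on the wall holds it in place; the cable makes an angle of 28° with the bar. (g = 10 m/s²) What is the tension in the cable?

Take torques about the hinge: T sin 28° · 2.2 = 53.3×10×1.1 = 586.3 N·m.
So T = 586.3 / (0.4695 × 2.2) = 567.66 N.

T ≈ 568 N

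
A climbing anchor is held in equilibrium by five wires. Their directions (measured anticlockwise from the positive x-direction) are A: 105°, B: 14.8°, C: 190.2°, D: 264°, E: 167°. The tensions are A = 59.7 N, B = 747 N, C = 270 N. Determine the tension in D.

Resolve: ΣF_x = 59.7 cos 105° + 747 cos 14.8° + 270 cos 190.2° + T_D cos 264° + T_E cos 167° = 0.
        ΣF_y = 59.7 sin 105° + 747 sin 14.8° + 270 sin 190.2° + T_D sin 264° + T_E sin 167° = 0.
The known terms sum to (441, 200.7) N, so -0.1045 T_D − 0.9744 T_E = -441 and -0.9945 T_D + 0.2250 T_E = -200.7.
Solving simultaneously: T_D = 297 N, T_E = 420.8 N.

T_D ≈ 297 N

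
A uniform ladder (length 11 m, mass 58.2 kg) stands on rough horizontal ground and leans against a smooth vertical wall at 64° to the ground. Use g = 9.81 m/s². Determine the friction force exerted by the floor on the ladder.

Torques about the foot: N_wall · 11 sin 64° = 58.2×9.81×5.5 cos 64° → N_wall = 139.23 N.
ΣF_x = 0: f_floor = N_wall = 139.23 N.

f ≈ 139 N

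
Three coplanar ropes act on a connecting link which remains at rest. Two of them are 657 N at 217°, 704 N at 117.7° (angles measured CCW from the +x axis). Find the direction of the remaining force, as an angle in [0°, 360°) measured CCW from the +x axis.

θ ≈ 345°

Sum the known components: ΣF_x = -852 N, ΣF_y = 227.9 N.
For equilibrium the remaining force must supply (−ΣF_x, −ΣF_y) = (852, -227.9) N.
Magnitude = √((852)² + (-227.9)²) = 881.9 N; direction = atan2(-227.9, 852) = 345.0°.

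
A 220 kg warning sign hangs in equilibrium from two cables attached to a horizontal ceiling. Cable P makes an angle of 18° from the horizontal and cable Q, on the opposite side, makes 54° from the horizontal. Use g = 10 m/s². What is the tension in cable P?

Weight W = 220 × 10 = 2200 N acts straight down.
Horizontal: T_P cos 18° = T_Q cos 54°  →  T_Q = 1.618 T_P.
Vertical: T_P sin 18° + T_Q sin 54° = 2200.
Substituting the horizontal relation into the vertical equation gives 1.618 T_P = 2200, so T_P = 1360 N.

T_P ≈ 1360 N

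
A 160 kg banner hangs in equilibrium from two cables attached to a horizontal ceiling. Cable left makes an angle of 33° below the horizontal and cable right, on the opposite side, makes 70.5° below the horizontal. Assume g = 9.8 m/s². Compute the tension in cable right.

T_right ≈ 1350 N

Weight W = 160 × 9.8 = 1568 N acts straight down.
Horizontal: T_left cos 33° = T_right cos 70.5°  →  T_left = 0.398 T_right.
Vertical: T_left sin 33° + T_right sin 70.5° = 1568.
Substituting the horizontal relation into the vertical equation gives 1.159 T_right = 1568, so T_right = 1352 N.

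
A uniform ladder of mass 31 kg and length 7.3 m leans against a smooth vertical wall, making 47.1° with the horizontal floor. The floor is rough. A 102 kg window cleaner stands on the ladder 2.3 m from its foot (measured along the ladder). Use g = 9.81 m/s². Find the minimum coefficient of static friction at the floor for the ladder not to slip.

ΣF_y = 0: N_floor = 31×9.81 + 102×9.81 = 1304.7 N.
Torques about the foot: N_wall · 7.3 sin 47.1° = 31×9.81×3.65 cos 47.1° + 102×9.81×2.3 cos 47.1° → N_wall = 434.26 N.
ΣF_x = 0: f_floor = N_wall = 434.26 N.
μ_min = f_floor / N_floor = 434.26 / 1304.7 = 0.3328.

μ_min ≈ 0.333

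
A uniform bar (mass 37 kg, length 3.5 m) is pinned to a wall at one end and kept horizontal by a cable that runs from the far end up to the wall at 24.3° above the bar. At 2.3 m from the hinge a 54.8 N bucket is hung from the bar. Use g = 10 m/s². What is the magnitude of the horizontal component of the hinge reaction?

Take torques about the hinge: T sin 24.3° · 3.5 = 37×10×1.75 + 54.8×2.3 = 773.54 N·m.
So T = 773.54 / (0.4115 × 3.5) = 537.07 N.
ΣF_x = 0: H_x = T cos 24.3° = 489.49 N.

H_x ≈ 489 N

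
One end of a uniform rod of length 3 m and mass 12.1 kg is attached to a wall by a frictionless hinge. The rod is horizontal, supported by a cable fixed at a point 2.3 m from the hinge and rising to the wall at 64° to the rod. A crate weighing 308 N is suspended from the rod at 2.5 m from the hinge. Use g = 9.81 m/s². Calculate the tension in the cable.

T ≈ 459 N

Take torques about the hinge: T sin 64° · 2.3 = 12.1×9.81×1.5 + 308×2.5 = 948.05 N·m.
So T = 948.05 / (0.8988 × 2.3) = 458.61 N.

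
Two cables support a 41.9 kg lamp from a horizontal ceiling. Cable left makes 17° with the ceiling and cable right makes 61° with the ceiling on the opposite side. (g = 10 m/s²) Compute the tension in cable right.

T_right ≈ 410 N

Weight W = 41.9 × 10 = 419 N acts straight down.
Horizontal: T_left cos 17° = T_right cos 61°  →  T_left = 0.507 T_right.
Vertical: T_left sin 17° + T_right sin 61° = 419.
Substituting the horizontal relation into the vertical equation gives 1.023 T_right = 419, so T_right = 409.6 N.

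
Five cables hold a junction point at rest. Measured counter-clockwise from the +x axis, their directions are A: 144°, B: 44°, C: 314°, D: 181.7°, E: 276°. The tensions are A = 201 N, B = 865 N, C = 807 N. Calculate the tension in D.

T_D ≈ 1030 N

Resolve: ΣF_x = 201 cos 144° + 865 cos 44° + 807 cos 314° + T_D cos 181.7° + T_E cos 276° = 0.
        ΣF_y = 201 sin 144° + 865 sin 44° + 807 sin 314° + T_D sin 181.7° + T_E sin 276° = 0.
The known terms sum to (1020, 138.5) N, so -0.9996 T_D + 0.1045 T_E = -1020 and -0.0297 T_D − 0.9945 T_E = -138.5.
Solving simultaneously: T_D = 1032 N, T_E = 108.5 N.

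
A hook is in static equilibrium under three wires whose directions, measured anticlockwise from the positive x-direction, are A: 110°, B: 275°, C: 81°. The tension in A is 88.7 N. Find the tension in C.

T_C ≈ 94.9 N

Resolve: ΣF_x = 88.7 cos 110° + T_B cos 275° + T_C cos 81° = 0.
        ΣF_y = 88.7 sin 110° + T_B sin 275° + T_C sin 81° = 0.
The known terms sum to (-30.34, 83.35) N, so 0.0872 T_B + 0.1564 T_C = 30.34 and -0.9962 T_B + 0.9877 T_C = -83.35.
Solving simultaneously: T_B = 177.8 N, T_C = 94.90 N.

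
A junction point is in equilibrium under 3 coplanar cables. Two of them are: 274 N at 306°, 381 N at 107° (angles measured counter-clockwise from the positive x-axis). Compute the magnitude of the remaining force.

Sum the known components: ΣF_x = 49.66 N, ΣF_y = 142.7 N.
For equilibrium the remaining force must supply (−ΣF_x, −ΣF_y) = (-49.66, -142.7) N.
Magnitude = √((-49.66)² + (-142.7)²) = 151.1 N; direction = atan2(-142.7, -49.66) = 250.8°.

F ≈ 151 N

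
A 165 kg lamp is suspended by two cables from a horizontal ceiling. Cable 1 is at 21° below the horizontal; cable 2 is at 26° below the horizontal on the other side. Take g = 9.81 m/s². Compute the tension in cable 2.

T_2 ≈ 2070 N

Weight W = 165 × 9.81 = 1619 N acts straight down.
Horizontal: T_1 cos 21° = T_2 cos 26°  →  T_1 = 0.9627 T_2.
Vertical: T_1 sin 21° + T_2 sin 26° = 1619.
Substituting the horizontal relation into the vertical equation gives 0.7834 T_2 = 1619, so T_2 = 2066 N.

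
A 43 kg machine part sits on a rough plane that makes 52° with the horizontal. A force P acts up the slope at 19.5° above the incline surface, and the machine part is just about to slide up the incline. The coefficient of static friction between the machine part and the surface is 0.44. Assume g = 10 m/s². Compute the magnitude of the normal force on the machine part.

On the verge of sliding up the incline, friction equals μN and acts down the slope.
Perpendicular: N + P sin 19.5° = W cos 52° = 264.7 N.
Along incline: P cos 19.5° = W sin 52° + μN  with W sin 52° = 338.8 N.
Solving the pair for P and N: P = 417.9 N, N = 125.2 N (and f = μN = 55.1 N).

N ≈ 125 N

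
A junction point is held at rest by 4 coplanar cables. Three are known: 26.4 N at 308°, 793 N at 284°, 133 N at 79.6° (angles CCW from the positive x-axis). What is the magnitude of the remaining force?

Sum the known components: ΣF_x = 232.1 N, ΣF_y = -659.4 N.
For equilibrium the remaining force must supply (−ΣF_x, −ΣF_y) = (-232.1, 659.4) N.
Magnitude = √((-232.1)² + (659.4)²) = 699.1 N; direction = atan2(659.4, -232.1) = 109.4°.

F ≈ 699 N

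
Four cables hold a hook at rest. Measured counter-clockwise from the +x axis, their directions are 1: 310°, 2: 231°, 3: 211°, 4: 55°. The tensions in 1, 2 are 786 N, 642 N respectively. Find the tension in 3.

Resolve: ΣF_x = 786 cos 310° + 642 cos 231° + T_3 cos 211° + T_4 cos 55° = 0.
        ΣF_y = 786 sin 310° + 642 sin 231° + T_3 sin 211° + T_4 sin 55° = 0.
The known terms sum to (101.2, -1101) N, so -0.8572 T_3 + 0.5736 T_4 = -101.2 and -0.5150 T_3 + 0.8192 T_4 = 1101.
Solving simultaneously: T_3 = 1757 N, T_4 = 2449 N.

T_3 ≈ 1760 N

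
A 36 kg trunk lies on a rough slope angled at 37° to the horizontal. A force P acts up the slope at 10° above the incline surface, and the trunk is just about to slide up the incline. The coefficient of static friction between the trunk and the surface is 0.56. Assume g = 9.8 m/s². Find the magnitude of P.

P ≈ 342 N

On the verge of sliding up the incline, friction equals μN and acts down the slope.
Perpendicular: N + P sin 10° = W cos 37° = 281.8 N.
Along incline: P cos 10° = W sin 37° + μN  with W sin 37° = 212.3 N.
Solving the pair for P and N: P = 342 N, N = 222.4 N (and f = μN = 124.5 N).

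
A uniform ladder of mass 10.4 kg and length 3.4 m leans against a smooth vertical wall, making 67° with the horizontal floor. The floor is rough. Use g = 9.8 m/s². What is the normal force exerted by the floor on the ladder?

ΣF_y = 0: N_floor = 10.4×9.8 = 101.92 N.

N_floor ≈ 102 N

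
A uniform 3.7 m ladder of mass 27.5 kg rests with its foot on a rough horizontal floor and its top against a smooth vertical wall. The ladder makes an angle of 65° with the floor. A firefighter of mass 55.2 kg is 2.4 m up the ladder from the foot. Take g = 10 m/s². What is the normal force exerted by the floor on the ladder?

N_floor ≈ 827 N

ΣF_y = 0: N_floor = 27.5×10 + 55.2×10 = 827 N.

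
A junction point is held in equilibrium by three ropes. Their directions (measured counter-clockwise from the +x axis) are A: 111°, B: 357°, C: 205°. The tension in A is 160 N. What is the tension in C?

T_C ≈ 311 N

Resolve: ΣF_x = 160 cos 111° + T_B cos 357° + T_C cos 205° = 0.
        ΣF_y = 160 sin 111° + T_B sin 357° + T_C sin 205° = 0.
The known terms sum to (-57.34, 149.4) N, so 0.9986 T_B − 0.9063 T_C = 57.34 and -0.0523 T_B − 0.4226 T_C = -149.4.
Solving simultaneously: T_B = 340 N, T_C = 311.3 N.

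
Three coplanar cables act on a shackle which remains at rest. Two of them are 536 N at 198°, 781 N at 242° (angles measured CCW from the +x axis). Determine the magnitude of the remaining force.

F ≈ 1220 N

Sum the known components: ΣF_x = -876.4 N, ΣF_y = -855.2 N.
For equilibrium the remaining force must supply (−ΣF_x, −ΣF_y) = (876.4, 855.2) N.
Magnitude = √((876.4)² + (855.2)²) = 1225 N; direction = atan2(855.2, 876.4) = 44.3°.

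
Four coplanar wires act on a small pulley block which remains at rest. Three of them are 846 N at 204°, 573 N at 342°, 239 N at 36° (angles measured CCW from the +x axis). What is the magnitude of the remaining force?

F ≈ 382 N

Sum the known components: ΣF_x = -34.55 N, ΣF_y = -380.7 N.
For equilibrium the remaining force must supply (−ΣF_x, −ΣF_y) = (34.55, 380.7) N.
Magnitude = √((34.55)² + (380.7)²) = 382.2 N; direction = atan2(380.7, 34.55) = 84.8°.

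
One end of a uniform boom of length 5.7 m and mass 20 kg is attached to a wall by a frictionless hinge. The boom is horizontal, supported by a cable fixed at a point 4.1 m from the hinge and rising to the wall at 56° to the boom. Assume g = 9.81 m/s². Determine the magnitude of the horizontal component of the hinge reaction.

Take torques about the hinge: T sin 56° · 4.1 = 20×9.81×2.85 = 559.17 N·m.
So T = 559.17 / (0.8290 × 4.1) = 164.51 N.
ΣF_x = 0: H_x = T cos 56° = 91.991 N.

H_x ≈ 92 N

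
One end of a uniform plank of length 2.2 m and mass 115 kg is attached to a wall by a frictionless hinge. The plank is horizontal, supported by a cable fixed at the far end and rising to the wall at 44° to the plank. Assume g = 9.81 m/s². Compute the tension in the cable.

Take torques about the hinge: T sin 44° · 2.2 = 115×9.81×1.1 = 1241 N·m.
So T = 1241 / (0.6947 × 2.2) = 812.02 N.

T ≈ 812 N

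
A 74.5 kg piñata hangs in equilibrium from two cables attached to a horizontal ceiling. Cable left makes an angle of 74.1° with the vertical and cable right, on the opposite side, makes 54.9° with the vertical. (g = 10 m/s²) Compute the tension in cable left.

T_left ≈ 784 N

Angles from the horizontal: cable left is 90° − 74.1° = 15.9°, cable right is 90° − 54.9° = 35.1°.
Weight W = 74.5 × 10 = 745 N acts straight down.
Horizontal: T_left cos 15.9° = T_right cos 35.1°  →  T_right = 1.176 T_left.
Vertical: T_left sin 15.9° + T_right sin 35.1° = 745.
Substituting the horizontal relation into the vertical equation gives 0.9499 T_left = 745, so T_left = 784.3 N.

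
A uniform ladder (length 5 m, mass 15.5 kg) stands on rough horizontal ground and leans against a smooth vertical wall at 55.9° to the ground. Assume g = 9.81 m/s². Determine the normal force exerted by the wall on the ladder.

N_wall ≈ 51.5 N

Torques about the foot: N_wall · 5 sin 55.9° = 15.5×9.81×2.5 cos 55.9° → N_wall = 51.474 N.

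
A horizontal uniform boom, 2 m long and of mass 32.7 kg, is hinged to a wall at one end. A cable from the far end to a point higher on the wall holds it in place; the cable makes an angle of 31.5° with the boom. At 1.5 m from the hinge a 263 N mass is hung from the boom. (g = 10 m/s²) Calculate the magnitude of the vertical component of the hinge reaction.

Take torques about the hinge: T sin 31.5° · 2 = 32.7×10×1 + 263×1.5 = 721.5 N·m.
So T = 721.5 / (0.5225 × 2) = 690.43 N.
ΣF_y = 0: H_y = (32.7×10 + 263) − T sin 31.5° = 590 − 360.75 = 229.25 N.

|H_y| ≈ 229 N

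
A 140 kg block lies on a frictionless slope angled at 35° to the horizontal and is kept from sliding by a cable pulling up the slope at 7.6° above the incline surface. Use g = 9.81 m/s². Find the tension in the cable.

Take axes along and perpendicular to the incline. Weight components: W sin 35° = 787.7 N down-slope, W cos 35° = 1125 N into the surface.
Along incline: T cos 7.6° = W sin 35° → T = 794.7 N.
Perpendicular: N = W cos 35° − T sin 7.6° = 1020 N.

T ≈ 795 N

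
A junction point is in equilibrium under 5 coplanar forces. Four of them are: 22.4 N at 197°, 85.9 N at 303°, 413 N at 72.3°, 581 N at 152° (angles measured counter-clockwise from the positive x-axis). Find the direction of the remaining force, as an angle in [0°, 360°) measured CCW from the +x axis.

Sum the known components: ΣF_x = -362.1 N, ΣF_y = 587.6 N.
For equilibrium the remaining force must supply (−ΣF_x, −ΣF_y) = (362.1, -587.6) N.
Magnitude = √((362.1)² + (-587.6)²) = 690.2 N; direction = atan2(-587.6, 362.1) = 301.6°.

θ ≈ 302°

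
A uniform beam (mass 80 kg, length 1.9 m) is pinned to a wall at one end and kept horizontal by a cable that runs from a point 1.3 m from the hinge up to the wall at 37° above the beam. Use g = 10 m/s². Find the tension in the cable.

T ≈ 971 N

Take torques about the hinge: T sin 37° · 1.3 = 80×10×0.95 = 760 N·m.
So T = 760 / (0.6018 × 1.3) = 971.42 N.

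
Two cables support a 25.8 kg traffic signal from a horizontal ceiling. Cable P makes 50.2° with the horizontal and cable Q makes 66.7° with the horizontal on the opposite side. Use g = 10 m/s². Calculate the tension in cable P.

Weight W = 25.8 × 10 = 258 N acts straight down.
Horizontal: T_P cos 50.2° = T_Q cos 66.7°  →  T_Q = 1.618 T_P.
Vertical: T_P sin 50.2° + T_Q sin 66.7° = 258.
Substituting the horizontal relation into the vertical equation gives 2.255 T_P = 258, so T_P = 114.4 N.

T_P ≈ 114 N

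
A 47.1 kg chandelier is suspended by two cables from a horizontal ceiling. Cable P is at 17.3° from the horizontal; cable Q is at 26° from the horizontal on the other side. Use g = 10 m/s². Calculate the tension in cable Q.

Weight W = 47.1 × 10 = 471 N acts straight down.
Horizontal: T_P cos 17.3° = T_Q cos 26°  →  T_P = 0.9414 T_Q.
Vertical: T_P sin 17.3° + T_Q sin 26° = 471.
Substituting the horizontal relation into the vertical equation gives 0.7183 T_Q = 471, so T_Q = 655.7 N.

T_Q ≈ 656 N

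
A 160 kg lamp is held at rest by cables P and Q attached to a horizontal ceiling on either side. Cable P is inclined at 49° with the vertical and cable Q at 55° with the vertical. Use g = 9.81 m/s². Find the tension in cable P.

T_P ≈ 1330 N

Angles from the horizontal: cable P is 90° − 49° = 41°, cable Q is 90° − 55° = 35°.
Weight W = 160 × 9.81 = 1570 N acts straight down.
Horizontal: T_P cos 41° = T_Q cos 35°  →  T_Q = 0.9213 T_P.
Vertical: T_P sin 41° + T_Q sin 35° = 1570.
Substituting the horizontal relation into the vertical equation gives 1.185 T_P = 1570, so T_P = 1325 N.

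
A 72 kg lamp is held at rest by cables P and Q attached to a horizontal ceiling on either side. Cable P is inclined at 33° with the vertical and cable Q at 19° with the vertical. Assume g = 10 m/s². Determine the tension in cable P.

Angles from the horizontal: cable P is 90° − 33° = 57°, cable Q is 90° − 19° = 71°.
Weight W = 72 × 10 = 720 N acts straight down.
Horizontal: T_P cos 57° = T_Q cos 71°  →  T_Q = 1.673 T_P.
Vertical: T_P sin 57° + T_Q sin 71° = 720.
Substituting the horizontal relation into the vertical equation gives 2.42 T_P = 720, so T_P = 297.5 N.

T_P ≈ 297 N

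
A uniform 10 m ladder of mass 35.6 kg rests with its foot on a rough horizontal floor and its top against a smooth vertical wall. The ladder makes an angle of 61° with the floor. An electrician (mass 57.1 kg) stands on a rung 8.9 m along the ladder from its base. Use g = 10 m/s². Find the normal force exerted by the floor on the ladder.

N_floor ≈ 927 N

ΣF_y = 0: N_floor = 35.6×10 + 57.1×10 = 927 N.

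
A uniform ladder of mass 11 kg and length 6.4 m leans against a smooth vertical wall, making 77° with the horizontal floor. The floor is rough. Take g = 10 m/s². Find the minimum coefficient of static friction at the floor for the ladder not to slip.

μ_min ≈ 0.115

ΣF_y = 0: N_floor = 11×10 = 110 N.
Torques about the foot: N_wall · 6.4 sin 77° = 11×10×3.2 cos 77° → N_wall = 12.698 N.
ΣF_x = 0: f_floor = N_wall = 12.698 N.
μ_min = f_floor / N_floor = 12.698 / 110 = 0.1154.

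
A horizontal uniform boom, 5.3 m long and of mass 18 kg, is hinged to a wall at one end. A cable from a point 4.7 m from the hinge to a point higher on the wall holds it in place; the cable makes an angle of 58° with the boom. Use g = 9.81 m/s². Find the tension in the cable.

Take torques about the hinge: T sin 58° · 4.7 = 18×9.81×2.65 = 467.94 N·m.
So T = 467.94 / (0.8480 × 4.7) = 117.4 N.

T ≈ 117 N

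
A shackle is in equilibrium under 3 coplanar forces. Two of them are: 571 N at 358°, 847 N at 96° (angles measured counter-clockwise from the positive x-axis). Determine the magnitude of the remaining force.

F ≈ 953 N

Sum the known components: ΣF_x = 482.1 N, ΣF_y = 822.4 N.
For equilibrium the remaining force must supply (−ΣF_x, −ΣF_y) = (-482.1, -822.4) N.
Magnitude = √((-482.1)² + (-822.4)²) = 953.3 N; direction = atan2(-822.4, -482.1) = 239.6°.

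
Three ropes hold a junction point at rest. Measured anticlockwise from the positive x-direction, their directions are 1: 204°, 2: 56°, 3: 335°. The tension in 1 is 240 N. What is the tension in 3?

T_3 ≈ 129 N

Resolve: ΣF_x = 240 cos 204° + T_2 cos 56° + T_3 cos 335° = 0.
        ΣF_y = 240 sin 204° + T_2 sin 56° + T_3 sin 335° = 0.
The known terms sum to (-219.3, -97.62) N, so 0.5592 T_2 + 0.9063 T_3 = 219.3 and 0.8290 T_2 − 0.4226 T_3 = 97.62.
Solving simultaneously: T_2 = 183.4 N, T_3 = 128.8 N.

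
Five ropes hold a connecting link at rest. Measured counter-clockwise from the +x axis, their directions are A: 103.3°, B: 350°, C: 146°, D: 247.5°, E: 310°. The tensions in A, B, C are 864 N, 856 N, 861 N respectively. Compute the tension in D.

T_D ≈ 790 N

Resolve: ΣF_x = 864 cos 103.3° + 856 cos 350° + 861 cos 146° + T_D cos 247.5° + T_E cos 310° = 0.
        ΣF_y = 864 sin 103.3° + 856 sin 350° + 861 sin 146° + T_D sin 247.5° + T_E sin 310° = 0.
The known terms sum to (-69.57, 1174) N, so -0.3827 T_D + 0.6428 T_E = 69.57 and -0.9239 T_D − 0.7660 T_E = -1174.
Solving simultaneously: T_D = 790.4 N, T_E = 578.8 N.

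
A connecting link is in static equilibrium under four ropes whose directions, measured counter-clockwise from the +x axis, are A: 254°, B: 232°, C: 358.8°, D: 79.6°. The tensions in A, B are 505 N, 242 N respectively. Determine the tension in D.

T_D ≈ 691 N

Resolve: ΣF_x = 505 cos 254° + 242 cos 232° + T_C cos 358.8° + T_D cos 79.6° = 0.
        ΣF_y = 505 sin 254° + 242 sin 232° + T_C sin 358.8° + T_D sin 79.6° = 0.
The known terms sum to (-288.2, -676.1) N, so 0.9998 T_C + 0.1805 T_D = 288.2 and -0.0209 T_C + 0.9836 T_D = 676.1.
Solving simultaneously: T_C = 163.5 N, T_D = 690.9 N.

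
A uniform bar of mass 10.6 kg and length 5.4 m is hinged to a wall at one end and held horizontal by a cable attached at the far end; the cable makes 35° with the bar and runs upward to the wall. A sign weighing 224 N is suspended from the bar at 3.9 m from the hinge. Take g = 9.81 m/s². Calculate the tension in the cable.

T ≈ 373 N

Take torques about the hinge: T sin 35° · 5.4 = 10.6×9.81×2.7 + 224×3.9 = 1154.4 N·m.
So T = 1154.4 / (0.5736 × 5.4) = 372.7 N.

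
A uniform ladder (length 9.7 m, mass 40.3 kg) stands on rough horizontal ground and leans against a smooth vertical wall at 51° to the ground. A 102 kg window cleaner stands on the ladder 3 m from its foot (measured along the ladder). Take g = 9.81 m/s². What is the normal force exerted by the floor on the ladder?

ΣF_y = 0: N_floor = 40.3×9.81 + 102×9.81 = 1396 N.

N_floor ≈ 1400 N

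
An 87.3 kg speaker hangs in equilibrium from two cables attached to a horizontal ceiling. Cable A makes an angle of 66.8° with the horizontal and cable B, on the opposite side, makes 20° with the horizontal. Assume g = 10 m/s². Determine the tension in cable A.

T_A ≈ 822 N

Weight W = 87.3 × 10 = 873 N acts straight down.
Horizontal: T_A cos 66.8° = T_B cos 20°  →  T_B = 0.4192 T_A.
Vertical: T_A sin 66.8° + T_B sin 20° = 873.
Substituting the horizontal relation into the vertical equation gives 1.063 T_A = 873, so T_A = 821.6 N.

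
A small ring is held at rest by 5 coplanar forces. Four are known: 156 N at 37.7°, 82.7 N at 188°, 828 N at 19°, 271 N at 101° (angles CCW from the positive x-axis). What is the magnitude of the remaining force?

Sum the known components: ΣF_x = 772.7 N, ΣF_y = 619.5 N.
For equilibrium the remaining force must supply (−ΣF_x, −ΣF_y) = (-772.7, -619.5) N.
Magnitude = √((-772.7)² + (-619.5)²) = 990.4 N; direction = atan2(-619.5, -772.7) = 218.7°.

F ≈ 990 N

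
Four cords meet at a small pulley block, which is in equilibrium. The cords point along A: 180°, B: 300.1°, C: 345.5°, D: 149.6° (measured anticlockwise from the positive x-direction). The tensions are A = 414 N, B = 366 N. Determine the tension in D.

T_D ≈ 1330 N

Resolve: ΣF_x = 414 cos 180° + 366 cos 300.1° + T_C cos 345.5° + T_D cos 149.6° = 0.
        ΣF_y = 414 sin 180° + 366 sin 300.1° + T_C sin 345.5° + T_D sin 149.6° = 0.
The known terms sum to (-230.4, -316.6) N, so 0.9681 T_C − 0.8625 T_D = 230.4 and -0.2504 T_C + 0.5060 T_D = 316.6.
Solving simultaneously: T_C = 1423 N, T_D = 1330 N.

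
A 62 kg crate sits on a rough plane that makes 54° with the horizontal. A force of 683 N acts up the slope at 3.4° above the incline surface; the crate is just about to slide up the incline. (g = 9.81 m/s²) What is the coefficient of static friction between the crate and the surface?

μ ≈ 0.599

On the verge of sliding up the incline, friction is at its maximum μN and acts down the slope.
Perpendicular to incline: N = W cos 54° − P sin 3.4° = 357.5 − 40.51 = 317 N.
Along incline: P cos 3.4° − μN = W sin 54° → μ = −(W sin 54° − P cos 3.4°) / N = 0.5985.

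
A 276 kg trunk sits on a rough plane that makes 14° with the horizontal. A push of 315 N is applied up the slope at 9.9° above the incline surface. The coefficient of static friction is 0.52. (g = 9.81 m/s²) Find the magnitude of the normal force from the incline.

Axes along / perpendicular to the incline. W sin 14° = 655 N down-slope; W cos 14° = 2627 N into the surface.
Perpendicular: N = W cos 14° − P sin 9.9° = 2627 − 54.16 = 2573 N.
Along incline: P cos 9.9° + f = W sin 14° (friction acts up-slope) → f = 655 − 310.3 = 344.7 N.
|f| = 344.7 N ≤ μN = 1338 N, so the trunk is indeed static.

N ≈ 2570 N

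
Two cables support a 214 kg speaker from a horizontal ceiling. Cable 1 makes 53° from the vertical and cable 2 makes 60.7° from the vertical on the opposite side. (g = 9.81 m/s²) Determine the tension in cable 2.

T_2 ≈ 1830 N

Angles from the horizontal: cable 1 is 90° − 53° = 37°, cable 2 is 90° − 60.7° = 29.3°.
Weight W = 214 × 9.81 = 2099 N acts straight down.
Horizontal: T_1 cos 37° = T_2 cos 29.3°  →  T_1 = 1.092 T_2.
Vertical: T_1 sin 37° + T_2 sin 29.3° = 2099.
Substituting the horizontal relation into the vertical equation gives 1.147 T_2 = 2099, so T_2 = 1831 N.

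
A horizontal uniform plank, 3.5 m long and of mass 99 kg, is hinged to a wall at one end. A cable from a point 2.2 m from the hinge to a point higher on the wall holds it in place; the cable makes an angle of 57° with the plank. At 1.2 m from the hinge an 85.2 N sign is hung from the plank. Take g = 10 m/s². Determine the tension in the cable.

T ≈ 994 N

Take torques about the hinge: T sin 57° · 2.2 = 99×10×1.75 + 85.2×1.2 = 1834.7 N·m.
So T = 1834.7 / (0.8387 × 2.2) = 994.4 N.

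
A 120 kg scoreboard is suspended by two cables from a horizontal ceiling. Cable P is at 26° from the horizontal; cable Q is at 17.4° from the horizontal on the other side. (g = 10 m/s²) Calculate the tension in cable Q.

Weight W = 120 × 10 = 1200 N acts straight down.
Horizontal: T_P cos 26° = T_Q cos 17.4°  →  T_P = 1.062 T_Q.
Vertical: T_P sin 26° + T_Q sin 17.4° = 1200.
Substituting the horizontal relation into the vertical equation gives 0.7645 T_Q = 1200, so T_Q = 1570 N.

T_Q ≈ 1570 N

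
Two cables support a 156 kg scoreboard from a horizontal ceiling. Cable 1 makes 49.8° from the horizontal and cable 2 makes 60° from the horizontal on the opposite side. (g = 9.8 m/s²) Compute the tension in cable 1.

Weight W = 156 × 9.8 = 1529 N acts straight down.
Horizontal: T_1 cos 49.8° = T_2 cos 60°  →  T_2 = 1.291 T_1.
Vertical: T_1 sin 49.8° + T_2 sin 60° = 1529.
Substituting the horizontal relation into the vertical equation gives 1.882 T_1 = 1529, so T_1 = 812.4 N.

T_1 ≈ 812 N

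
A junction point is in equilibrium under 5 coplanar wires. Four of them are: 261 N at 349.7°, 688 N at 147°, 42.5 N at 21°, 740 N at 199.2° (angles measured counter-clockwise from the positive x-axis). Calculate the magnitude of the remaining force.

Sum the known components: ΣF_x = -979.4 N, ΣF_y = 99.91 N.
For equilibrium the remaining force must supply (−ΣF_x, −ΣF_y) = (979.4, -99.91) N.
Magnitude = √((979.4)² + (-99.91)²) = 984.5 N; direction = atan2(-99.91, 979.4) = 354.2°.

F ≈ 984 N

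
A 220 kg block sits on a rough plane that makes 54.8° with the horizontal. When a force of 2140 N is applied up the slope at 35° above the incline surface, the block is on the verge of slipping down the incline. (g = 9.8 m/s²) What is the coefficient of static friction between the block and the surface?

On the verge of sliding down the incline, friction is at its maximum μN and acts up the slope.
Perpendicular to incline: N = W cos 54.8° − P sin 35° = 1243 − 1227 = 15.33 N.
Along incline: P cos 35° + μN = W sin 54.8° → μ = (W sin 54.8° − P cos 35°) / N = 0.5725.

μ ≈ 0.573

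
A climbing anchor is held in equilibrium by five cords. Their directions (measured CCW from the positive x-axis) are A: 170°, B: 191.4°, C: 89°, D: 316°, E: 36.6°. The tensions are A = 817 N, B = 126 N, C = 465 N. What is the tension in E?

T_E ≈ 223 N

Resolve: ΣF_x = 817 cos 170° + 126 cos 191.4° + 465 cos 89° + T_D cos 316° + T_E cos 36.6° = 0.
        ΣF_y = 817 sin 170° + 126 sin 191.4° + 465 sin 89° + T_D sin 316° + T_E sin 36.6° = 0.
The known terms sum to (-920, 581.9) N, so 0.7193 T_D + 0.8028 T_E = 920 and -0.6947 T_D + 0.5962 T_E = -581.9.
Solving simultaneously: T_D = 1029 N, T_E = 223.5 N.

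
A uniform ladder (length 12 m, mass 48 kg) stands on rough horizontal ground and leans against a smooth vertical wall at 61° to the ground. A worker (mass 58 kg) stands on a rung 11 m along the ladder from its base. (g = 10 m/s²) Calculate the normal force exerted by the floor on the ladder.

ΣF_y = 0: N_floor = 48×10 + 58×10 = 1060 N.

N_floor ≈ 1060 N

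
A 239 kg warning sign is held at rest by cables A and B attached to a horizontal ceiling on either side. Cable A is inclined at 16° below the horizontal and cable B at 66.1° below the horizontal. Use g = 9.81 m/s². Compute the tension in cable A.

Weight W = 239 × 9.81 = 2345 N acts straight down.
Horizontal: T_A cos 16° = T_B cos 66.1°  →  T_B = 2.373 T_A.
Vertical: T_A sin 16° + T_B sin 66.1° = 2345.
Substituting the horizontal relation into the vertical equation gives 2.445 T_A = 2345, so T_A = 959 N.

T_A ≈ 959 N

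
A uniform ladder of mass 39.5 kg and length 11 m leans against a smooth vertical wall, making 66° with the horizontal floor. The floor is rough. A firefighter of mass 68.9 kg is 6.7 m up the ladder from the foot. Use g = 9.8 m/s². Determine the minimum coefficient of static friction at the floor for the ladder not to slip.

ΣF_y = 0: N_floor = 39.5×9.8 + 68.9×9.8 = 1062.3 N.
Torques about the foot: N_wall · 11 sin 66° = 39.5×9.8×5.5 cos 66° + 68.9×9.8×6.7 cos 66° → N_wall = 269.28 N.
ΣF_x = 0: f_floor = N_wall = 269.28 N.
μ_min = f_floor / N_floor = 269.28 / 1062.3 = 0.2535.

μ_min ≈ 0.253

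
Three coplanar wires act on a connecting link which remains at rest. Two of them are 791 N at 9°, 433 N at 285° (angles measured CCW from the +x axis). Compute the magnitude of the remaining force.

Sum the known components: ΣF_x = 893.3 N, ΣF_y = -294.5 N.
For equilibrium the remaining force must supply (−ΣF_x, −ΣF_y) = (-893.3, 294.5) N.
Magnitude = √((-893.3)² + (294.5)²) = 940.6 N; direction = atan2(294.5, -893.3) = 161.8°.

F ≈ 941 N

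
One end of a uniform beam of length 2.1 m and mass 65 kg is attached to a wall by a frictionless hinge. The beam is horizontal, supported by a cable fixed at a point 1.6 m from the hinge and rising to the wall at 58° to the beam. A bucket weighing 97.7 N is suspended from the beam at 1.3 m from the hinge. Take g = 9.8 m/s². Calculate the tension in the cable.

Take torques about the hinge: T sin 58° · 1.6 = 65×9.8×1.05 + 97.7×1.3 = 795.86 N·m.
So T = 795.86 / (0.8480 × 1.6) = 586.54 N.

T ≈ 587 N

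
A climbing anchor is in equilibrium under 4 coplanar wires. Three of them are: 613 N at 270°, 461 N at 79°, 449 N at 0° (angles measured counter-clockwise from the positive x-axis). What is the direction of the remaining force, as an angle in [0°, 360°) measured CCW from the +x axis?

Sum the known components: ΣF_x = 537 N, ΣF_y = -160.5 N.
For equilibrium the remaining force must supply (−ΣF_x, −ΣF_y) = (-537, 160.5) N.
Magnitude = √((-537)² + (160.5)²) = 560.4 N; direction = atan2(160.5, -537) = 163.4°.

θ ≈ 163°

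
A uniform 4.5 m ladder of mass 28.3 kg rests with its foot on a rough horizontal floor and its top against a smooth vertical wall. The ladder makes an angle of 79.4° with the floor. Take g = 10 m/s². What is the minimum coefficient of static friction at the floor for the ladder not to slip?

μ_min ≈ 0.0936

ΣF_y = 0: N_floor = 28.3×10 = 283 N.
Torques about the foot: N_wall · 4.5 sin 79.4° = 28.3×10×2.25 cos 79.4° → N_wall = 26.481 N.
ΣF_x = 0: f_floor = N_wall = 26.481 N.
μ_min = f_floor / N_floor = 26.481 / 283 = 0.09357.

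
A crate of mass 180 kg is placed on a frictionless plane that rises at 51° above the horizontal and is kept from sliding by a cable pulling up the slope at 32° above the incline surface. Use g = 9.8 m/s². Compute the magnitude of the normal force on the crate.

Take axes along and perpendicular to the incline. Weight components: W sin 51° = 1371 N down-slope, W cos 51° = 1110 N into the surface.
Along incline: T cos 32° = W sin 51° → T = 1617 N.
Perpendicular: N = W cos 51° − T sin 32° = 253.5 N.

N ≈ 253 N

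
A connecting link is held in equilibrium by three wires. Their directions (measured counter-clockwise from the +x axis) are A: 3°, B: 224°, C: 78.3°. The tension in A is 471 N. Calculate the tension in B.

Resolve: ΣF_x = 471 cos 3° + T_B cos 224° + T_C cos 78.3° = 0.
        ΣF_y = 471 sin 3° + T_B sin 224° + T_C sin 78.3° = 0.
The known terms sum to (470.4, 24.65) N, so -0.7193 T_B + 0.2028 T_C = -470.4 and -0.6947 T_B + 0.9792 T_C = -24.65.
Solving simultaneously: T_B = 808.5 N, T_C = 548.3 N.

T_B ≈ 808 N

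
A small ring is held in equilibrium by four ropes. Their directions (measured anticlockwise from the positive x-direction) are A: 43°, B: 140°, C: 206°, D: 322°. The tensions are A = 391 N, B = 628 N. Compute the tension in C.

Resolve: ΣF_x = 391 cos 43° + 628 cos 140° + T_C cos 206° + T_D cos 322° = 0.
        ΣF_y = 391 sin 43° + 628 sin 140° + T_C sin 206° + T_D sin 322° = 0.
The known terms sum to (-195.1, 670.3) N, so -0.8988 T_C + 0.7880 T_D = 195.1 and -0.4384 T_C − 0.6157 T_D = -670.3.
Solving simultaneously: T_C = 454.1 N, T_D = 765.5 N.

T_C ≈ 454 N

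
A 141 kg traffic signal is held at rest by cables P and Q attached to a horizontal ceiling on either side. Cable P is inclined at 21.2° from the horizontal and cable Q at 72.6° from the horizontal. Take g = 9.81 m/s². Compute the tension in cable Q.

Weight W = 141 × 9.81 = 1383 N acts straight down.
Horizontal: T_P cos 21.2° = T_Q cos 72.6°  →  T_P = 0.3207 T_Q.
Vertical: T_P sin 21.2° + T_Q sin 72.6° = 1383.
Substituting the horizontal relation into the vertical equation gives 1.07 T_Q = 1383, so T_Q = 1292 N.

T_Q ≈ 1290 N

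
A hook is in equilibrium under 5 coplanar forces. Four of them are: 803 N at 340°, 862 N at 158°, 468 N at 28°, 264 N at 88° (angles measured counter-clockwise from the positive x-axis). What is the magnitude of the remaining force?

F ≈ 652 N

Sum the known components: ΣF_x = 377.8 N, ΣF_y = 531.8 N.
For equilibrium the remaining force must supply (−ΣF_x, −ΣF_y) = (-377.8, -531.8) N.
Magnitude = √((-377.8)² + (-531.8)²) = 652.3 N; direction = atan2(-531.8, -377.8) = 234.6°.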